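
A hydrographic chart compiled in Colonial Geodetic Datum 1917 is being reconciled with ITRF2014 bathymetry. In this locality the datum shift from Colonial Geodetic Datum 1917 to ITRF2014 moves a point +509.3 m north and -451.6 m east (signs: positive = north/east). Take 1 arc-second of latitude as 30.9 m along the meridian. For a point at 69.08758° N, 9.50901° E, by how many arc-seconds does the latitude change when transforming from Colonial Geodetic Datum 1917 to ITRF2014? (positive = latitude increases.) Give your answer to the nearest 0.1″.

Δφ = 16.5″

1″ of latitude = 30.90 m, so Δφ = 509.3 / 30.90 = 16.482″.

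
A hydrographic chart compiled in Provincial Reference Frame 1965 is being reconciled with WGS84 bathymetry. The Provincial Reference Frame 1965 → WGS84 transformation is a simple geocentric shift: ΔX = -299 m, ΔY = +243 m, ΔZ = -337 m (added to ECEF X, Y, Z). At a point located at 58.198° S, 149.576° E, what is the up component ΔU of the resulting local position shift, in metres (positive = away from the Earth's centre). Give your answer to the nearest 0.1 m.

The local up (radial) axis is (cos φ cos λ, cos φ sin λ, sin φ), giving ΔU = 135.872 + 64.848 + 286.408 = 487.13 m.

ΔU = 487.1 m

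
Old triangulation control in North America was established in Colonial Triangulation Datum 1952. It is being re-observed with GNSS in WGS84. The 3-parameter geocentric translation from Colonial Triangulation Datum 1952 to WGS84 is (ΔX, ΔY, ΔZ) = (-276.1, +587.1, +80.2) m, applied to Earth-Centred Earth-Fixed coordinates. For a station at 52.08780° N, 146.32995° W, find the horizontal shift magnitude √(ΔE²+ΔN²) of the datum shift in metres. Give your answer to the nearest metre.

654 m

The local east axis at (φ, λ) is (−sin λ, cos λ, 0), so ΔE = −sin(-146.32995°)·(-276.1) + cos(-146.32995°)·587.1 = -641.68 m.
The local north axis is (−sin φ cos λ, −sin φ sin λ, cos φ), giving ΔN = -181.288 + 256.799 + 49.279 = 124.79 m.
Horizontal magnitude = √(ΔE² + ΔN²) = √((-641.68)² + 124.79²) = 653.70 m.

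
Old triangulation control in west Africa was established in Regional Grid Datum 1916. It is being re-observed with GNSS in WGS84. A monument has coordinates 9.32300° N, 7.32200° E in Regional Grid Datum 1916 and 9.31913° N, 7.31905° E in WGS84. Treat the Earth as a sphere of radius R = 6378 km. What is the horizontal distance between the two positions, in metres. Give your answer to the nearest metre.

539 m

Δφ = 9.31913° − 9.32300° = -0.00387°; Δλ = 7.31905° − 7.32200° = -0.00295°.
1° along a meridian = πR/180 = 111317 m.
ΔN = Δφ × 111317 = -430.8 m; ΔE = Δλ × 111317 × cos(9.32300°) = -0.00295 × 111317 × 0.986791 = -324.0 m.
Distance = √(ΔE² + ΔN²) = √((-324.0)² + (-430.8)²) = 539.1 m.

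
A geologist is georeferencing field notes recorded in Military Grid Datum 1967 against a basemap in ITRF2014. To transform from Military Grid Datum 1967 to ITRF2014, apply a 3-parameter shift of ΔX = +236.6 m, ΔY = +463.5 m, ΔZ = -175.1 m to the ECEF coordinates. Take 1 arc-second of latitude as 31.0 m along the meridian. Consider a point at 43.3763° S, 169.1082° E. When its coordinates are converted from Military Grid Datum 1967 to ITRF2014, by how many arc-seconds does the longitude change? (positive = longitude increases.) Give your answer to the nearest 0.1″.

sin φ = -0.686787, cos φ = 0.726859, sin λ = 0.188955, cos λ = -0.981986.
East component: ΔE = −sin λ·ΔX + cos λ·ΔY = −(0.188955)(236.6) + (-0.981986)(463.5) = -499.86 m.
1° of latitude spans 3600 × 31.00 = 111600 m; at latitude φ, 1° of longitude spans that × cos φ = 81117.4 m, so Δλ = -499.86 / 81117.4 × 3600 = -22.184″.

Δλ = -22.2″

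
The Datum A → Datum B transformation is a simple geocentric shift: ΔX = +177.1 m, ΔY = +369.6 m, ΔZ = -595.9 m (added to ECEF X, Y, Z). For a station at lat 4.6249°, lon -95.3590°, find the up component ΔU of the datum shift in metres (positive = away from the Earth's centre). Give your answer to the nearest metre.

The local up (radial) axis is (cos φ cos λ, cos φ sin λ, sin φ), giving ΔU = -16.487 − 366.786 − 48.049 = -431.32 m.

ΔU = -431 m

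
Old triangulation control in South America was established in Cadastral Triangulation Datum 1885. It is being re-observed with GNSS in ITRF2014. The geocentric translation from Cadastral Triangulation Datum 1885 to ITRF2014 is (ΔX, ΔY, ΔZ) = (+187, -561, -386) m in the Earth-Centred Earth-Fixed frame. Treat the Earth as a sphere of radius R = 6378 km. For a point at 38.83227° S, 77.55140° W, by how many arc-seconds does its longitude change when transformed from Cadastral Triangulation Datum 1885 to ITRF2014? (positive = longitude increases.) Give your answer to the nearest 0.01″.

sin φ = -0.627043, cos φ = 0.778985, sin λ = -0.976490, cos λ = 0.215564.
East component: ΔE = −sin λ·ΔX + cos λ·ΔY = −(-0.976490)(187) + (0.215564)(-561) = 61.67 m.
1° of latitude spans πR/180 = 111317 m; at latitude φ, 1° of longitude spans that × cos φ = 86714.3 m, so Δλ = 61.67 / 86714.3 × 3600 = 2.560″.

Δλ = 2.56″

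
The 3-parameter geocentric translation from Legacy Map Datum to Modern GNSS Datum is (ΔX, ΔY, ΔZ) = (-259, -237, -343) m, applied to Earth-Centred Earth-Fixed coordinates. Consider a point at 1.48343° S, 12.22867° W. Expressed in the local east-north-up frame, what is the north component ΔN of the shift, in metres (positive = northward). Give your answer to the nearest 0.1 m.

ΔN = -348.1 m

The local north axis is (−sin φ cos λ, −sin φ sin λ, cos φ), giving ΔN = -6.553 + 1.300 − 342.885 = -348.14 m.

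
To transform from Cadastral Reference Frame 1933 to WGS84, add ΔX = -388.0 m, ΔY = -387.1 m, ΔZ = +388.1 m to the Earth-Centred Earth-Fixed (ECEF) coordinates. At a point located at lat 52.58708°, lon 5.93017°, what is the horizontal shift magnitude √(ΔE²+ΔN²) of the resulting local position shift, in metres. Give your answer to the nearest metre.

670 m

The local east axis at (φ, λ) is (−sin λ, cos λ, 0), so ΔE = −sin(5.93017°)·(-388.0) + cos(5.93017°)·(-387.1) = -344.94 m.
The local north axis is (−sin φ cos λ, −sin φ sin λ, cos φ), giving ΔN = 306.531 + 31.766 + 235.792 = 574.09 m.
Horizontal magnitude = √(ΔE² + ΔN²) = √((-344.94)² + 574.09²) = 669.75 m.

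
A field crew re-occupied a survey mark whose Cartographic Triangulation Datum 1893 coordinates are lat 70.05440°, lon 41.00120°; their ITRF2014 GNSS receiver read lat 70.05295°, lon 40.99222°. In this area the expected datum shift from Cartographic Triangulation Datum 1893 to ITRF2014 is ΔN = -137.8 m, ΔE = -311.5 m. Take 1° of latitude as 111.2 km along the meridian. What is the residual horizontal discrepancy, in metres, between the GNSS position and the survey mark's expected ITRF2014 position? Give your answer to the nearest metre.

37 m

Observed coordinate differences: Δφ = -0.00145°, Δλ = -0.00898°.
Converting to metres (1° lat = 111200 m, cos φ = 0.341128): observed ΔN = -161.2 m, observed ΔE = -340.6 m.
Subtracting the expected shift leaves a residual of -161.2 − (-137.8) = -23.4 m north and -340.6 − (-311.5) = -29.1 m east.
Residual distance = √((-23.4)² + (-29.1)²) = 37.4 m.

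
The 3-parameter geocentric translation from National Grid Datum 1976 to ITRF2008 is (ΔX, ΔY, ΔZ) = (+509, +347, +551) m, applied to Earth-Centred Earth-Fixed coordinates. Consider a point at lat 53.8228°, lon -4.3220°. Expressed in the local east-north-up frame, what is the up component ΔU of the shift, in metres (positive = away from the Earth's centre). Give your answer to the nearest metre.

ΔU = 729 m

The local up (radial) axis is (cos φ cos λ, cos φ sin λ, sin φ), giving ΔU = 299.600 − 15.436 + 444.765 = 728.93 m.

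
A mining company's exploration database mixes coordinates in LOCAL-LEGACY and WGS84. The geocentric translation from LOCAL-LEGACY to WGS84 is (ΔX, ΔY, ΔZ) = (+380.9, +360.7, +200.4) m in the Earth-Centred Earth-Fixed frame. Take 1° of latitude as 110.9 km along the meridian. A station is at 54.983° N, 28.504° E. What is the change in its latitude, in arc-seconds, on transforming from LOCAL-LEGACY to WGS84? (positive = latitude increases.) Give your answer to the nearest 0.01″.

sin φ = 0.818982, cos φ = 0.573819, sin λ = 0.477220, cos λ = 0.878784.
North component: ΔN = −sin φ cos λ·ΔX − sin φ sin λ·ΔY + cos φ·ΔZ = −(0.818982)(0.878784)(380.9) − (0.818982)(0.477220)(360.7) + (0.573819)(200.4) = -300.12 m.
1° of latitude spans 110900 m, so Δφ = -300.12 / 110900 × 3600 = -9.742″.

Δφ = -9.74″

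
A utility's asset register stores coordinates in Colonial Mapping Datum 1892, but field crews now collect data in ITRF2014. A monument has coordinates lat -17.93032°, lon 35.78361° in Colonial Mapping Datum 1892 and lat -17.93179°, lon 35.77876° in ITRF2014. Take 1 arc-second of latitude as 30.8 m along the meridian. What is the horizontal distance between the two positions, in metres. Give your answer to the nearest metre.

Δφ = -17.93179° − -17.93032° = -0.00147°; Δλ = 35.77876° − 35.78361° = -0.00485°.
1° of latitude = 3600 × 30.80 = 110880 m.
ΔN = Δφ × 110880 = -163.0 m; ΔE = Δλ × 110880 × cos(-17.93032°) = -0.00485 × 110880 × 0.951432 = -511.6 m.
Distance = √(ΔE² + ΔN²) = √((-511.6)² + (-163.0)²) = 537.0 m.

537 m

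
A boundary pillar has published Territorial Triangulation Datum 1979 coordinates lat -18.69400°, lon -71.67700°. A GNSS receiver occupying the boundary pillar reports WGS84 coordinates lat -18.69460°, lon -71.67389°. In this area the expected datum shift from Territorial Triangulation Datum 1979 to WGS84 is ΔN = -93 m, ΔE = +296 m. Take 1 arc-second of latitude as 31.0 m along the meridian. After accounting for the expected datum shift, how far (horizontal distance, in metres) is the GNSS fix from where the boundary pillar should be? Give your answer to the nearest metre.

42 m

Observed coordinate differences: Δφ = -0.00060°, Δλ = +0.00311°.
Converting to metres (1° lat = 111600 m, cos φ = 0.947244): observed ΔN = -67.0 m, observed ΔE = 328.8 m.
Subtracting the expected shift leaves a residual of -67.0 − (-93) = 26.0 m north and 328.8 − (296) = 32.8 m east.
Residual distance = √(26.0² + 32.8²) = 41.9 m.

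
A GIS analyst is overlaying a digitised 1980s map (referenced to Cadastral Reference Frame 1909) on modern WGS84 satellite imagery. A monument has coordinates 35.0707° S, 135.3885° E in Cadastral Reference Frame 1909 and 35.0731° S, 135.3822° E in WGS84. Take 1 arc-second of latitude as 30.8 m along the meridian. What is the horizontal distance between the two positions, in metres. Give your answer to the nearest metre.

631 m

Δφ = -35.0731° − -35.0707° = -0.0024°; Δλ = 135.3822° − 135.3885° = -0.0063°.
1° of latitude = 3600 × 30.80 = 110880 m.
ΔN = Δφ × 110880 = -266.1 m; ΔE = Δλ × 110880 × cos(-35.0707°) = -0.0063 × 110880 × 0.818444 = -571.7 m.
Distance = √(ΔE² + ΔN²) = √((-571.7)² + (-266.1)²) = 630.6 m.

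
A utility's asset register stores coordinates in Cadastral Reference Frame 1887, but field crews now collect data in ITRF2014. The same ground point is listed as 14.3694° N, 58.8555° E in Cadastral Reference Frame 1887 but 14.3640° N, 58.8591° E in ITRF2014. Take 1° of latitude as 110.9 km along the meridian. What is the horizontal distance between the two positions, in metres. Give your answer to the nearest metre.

713 m

Δφ = 14.3640° − 14.3694° = -0.0054°; Δλ = 58.8591° − 58.8555° = +0.0036°.
ΔN = Δφ × 110900 = -598.9 m; ΔE = Δλ × 110900 × cos(14.3694°) = +0.0036 × 110900 × 0.968716 = 386.8 m.
Distance = √(ΔE² + ΔN²) = √(386.8² + (-598.9)²) = 712.9 m.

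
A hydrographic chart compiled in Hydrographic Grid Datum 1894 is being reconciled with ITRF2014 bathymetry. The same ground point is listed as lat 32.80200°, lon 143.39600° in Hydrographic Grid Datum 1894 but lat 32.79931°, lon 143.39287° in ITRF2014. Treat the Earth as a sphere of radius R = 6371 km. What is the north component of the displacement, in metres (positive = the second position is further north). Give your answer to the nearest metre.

ΔN = -299 m

Δφ = 32.79931° − 32.80200° = -0.00269°; Δλ = 143.39287° − 143.39600° = -0.00313°.
1° along a meridian = πR/180 = 111195 m.
ΔN = Δφ × 111195 = -299.1 m; ΔE = Δλ × 111195 × cos(32.80200°) = -0.00313 × 111195 × 0.840548 = -292.5 m.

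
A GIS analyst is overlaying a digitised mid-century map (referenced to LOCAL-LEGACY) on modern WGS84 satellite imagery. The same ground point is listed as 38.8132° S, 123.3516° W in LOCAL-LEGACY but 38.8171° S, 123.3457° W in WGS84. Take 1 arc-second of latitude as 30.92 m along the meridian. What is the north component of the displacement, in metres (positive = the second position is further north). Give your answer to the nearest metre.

ΔN = -434 m

Δφ = -38.8171° − -38.8132° = -0.0039°; Δλ = -123.3457° − -123.3516° = +0.0059°.
1° of latitude = 3600 × 30.92 = 111312 m.
ΔN = Δφ × 111312 = -434.1 m; ΔE = Δλ × 111312 × cos(-38.8132°) = +0.0059 × 111312 × 0.779194 = 511.7 m.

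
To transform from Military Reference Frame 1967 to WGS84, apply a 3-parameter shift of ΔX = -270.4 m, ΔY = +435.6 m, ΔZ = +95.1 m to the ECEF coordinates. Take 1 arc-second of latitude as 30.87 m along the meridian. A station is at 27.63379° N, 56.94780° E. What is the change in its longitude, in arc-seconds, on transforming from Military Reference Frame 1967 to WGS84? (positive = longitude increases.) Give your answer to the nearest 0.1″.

sin φ = 0.463819, cos φ = 0.885930, sin λ = 0.838174, cos λ = 0.545403.
East component: ΔE = −sin λ·ΔX + cos λ·ΔY = −(0.838174)(-270.4) + (0.545403)(435.6) = 464.22 m.
1° of latitude spans 3600 × 30.87 = 111132 m; at latitude φ, 1° of longitude spans that × cos φ = 98455.2 m, so Δλ = 464.22 / 98455.2 × 3600 = 16.974″.

Δλ = 17.0″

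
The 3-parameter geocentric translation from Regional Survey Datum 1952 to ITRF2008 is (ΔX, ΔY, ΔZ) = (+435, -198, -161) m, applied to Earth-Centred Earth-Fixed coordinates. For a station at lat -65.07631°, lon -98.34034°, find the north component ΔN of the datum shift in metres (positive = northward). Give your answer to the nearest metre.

At φ = -65.07631°, λ = -98.34034°: sin φ = -0.906870, cos φ = 0.421411, sin λ = -0.989424, cos λ = -0.145053.
ΔN = −sin φ cos λ·ΔX − sin φ sin λ·ΔY + cos φ·ΔZ = −(-0.906870)(-0.145053)(435) − (-0.906870)(-0.989424)(-198) + (0.421411)(-161) = 52.59 m.

ΔN = 53 m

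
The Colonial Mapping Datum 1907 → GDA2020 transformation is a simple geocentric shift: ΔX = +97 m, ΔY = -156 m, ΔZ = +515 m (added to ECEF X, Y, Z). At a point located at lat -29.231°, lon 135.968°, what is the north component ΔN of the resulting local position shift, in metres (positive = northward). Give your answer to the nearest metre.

The local north axis is (−sin φ cos λ, −sin φ sin λ, cos φ), giving ΔN = -34.055 − 52.950 + 449.419 = 362.41 m.

ΔN = 362 m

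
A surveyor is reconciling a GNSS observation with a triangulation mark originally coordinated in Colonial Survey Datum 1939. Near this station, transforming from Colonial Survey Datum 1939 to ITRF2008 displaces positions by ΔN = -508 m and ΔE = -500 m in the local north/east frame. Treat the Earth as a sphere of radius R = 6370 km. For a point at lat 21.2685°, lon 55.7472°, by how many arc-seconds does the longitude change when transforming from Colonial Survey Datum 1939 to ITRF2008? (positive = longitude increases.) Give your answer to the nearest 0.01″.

At latitude 21.2685°, cos φ = 0.931891.
One radian of longitude at latitude φ spans R cos φ, so Δλ = ΔE / (R cos φ) = -500.0 / (6370000 × 0.931891) = -8.4230e-05 rad = -17.374″.

Δλ = -17.37″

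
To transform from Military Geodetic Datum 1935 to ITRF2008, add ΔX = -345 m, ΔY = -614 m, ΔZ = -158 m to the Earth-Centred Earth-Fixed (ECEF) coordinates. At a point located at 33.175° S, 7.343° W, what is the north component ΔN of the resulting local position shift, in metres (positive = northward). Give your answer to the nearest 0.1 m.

At φ = -33.175°, λ = -7.343°: sin φ = -0.547198, cos φ = 0.837003, sin λ = -0.127809, cos λ = 0.991799.
ΔN = −sin φ cos λ·ΔX − sin φ sin λ·ΔY + cos φ·ΔZ = −(-0.547198)(0.991799)(-345) − (-0.547198)(-0.127809)(-614) + (0.837003)(-158) = -276.54 m.

ΔN = -276.5 m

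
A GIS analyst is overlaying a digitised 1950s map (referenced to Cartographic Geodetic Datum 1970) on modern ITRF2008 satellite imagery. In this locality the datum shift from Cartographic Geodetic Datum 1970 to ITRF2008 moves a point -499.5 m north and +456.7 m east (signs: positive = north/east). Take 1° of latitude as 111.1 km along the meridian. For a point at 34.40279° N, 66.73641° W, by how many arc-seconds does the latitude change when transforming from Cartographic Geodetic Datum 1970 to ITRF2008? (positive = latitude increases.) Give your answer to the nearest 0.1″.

1° of latitude = 111.1 km, so Δφ = -499.5 / 111100 = -0.0044959° = -16.185″.

Δφ = -16.2″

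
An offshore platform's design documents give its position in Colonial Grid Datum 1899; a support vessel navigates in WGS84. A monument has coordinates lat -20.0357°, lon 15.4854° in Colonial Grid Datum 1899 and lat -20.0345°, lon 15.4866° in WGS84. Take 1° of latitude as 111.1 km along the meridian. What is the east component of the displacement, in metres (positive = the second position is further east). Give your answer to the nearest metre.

Δφ = -20.0345° − -20.0357° = +0.0012°; Δλ = 15.4866° − 15.4854° = +0.0012°.
ΔN = Δφ × 111100 = 133.3 m; ΔE = Δλ × 111100 × cos(-20.0357°) = +0.0012 × 111100 × 0.939479 = 125.3 m.

ΔE = 125 m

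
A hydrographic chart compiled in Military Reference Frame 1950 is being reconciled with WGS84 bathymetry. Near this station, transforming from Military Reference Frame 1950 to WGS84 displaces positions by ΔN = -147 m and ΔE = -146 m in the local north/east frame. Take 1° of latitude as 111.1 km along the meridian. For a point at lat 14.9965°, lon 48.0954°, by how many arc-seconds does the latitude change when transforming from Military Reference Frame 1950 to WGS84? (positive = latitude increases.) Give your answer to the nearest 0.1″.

1° of latitude = 111.1 km, so Δφ = -147.0 / 111100 = -0.0013231° = -4.763″.

Δφ = -4.8″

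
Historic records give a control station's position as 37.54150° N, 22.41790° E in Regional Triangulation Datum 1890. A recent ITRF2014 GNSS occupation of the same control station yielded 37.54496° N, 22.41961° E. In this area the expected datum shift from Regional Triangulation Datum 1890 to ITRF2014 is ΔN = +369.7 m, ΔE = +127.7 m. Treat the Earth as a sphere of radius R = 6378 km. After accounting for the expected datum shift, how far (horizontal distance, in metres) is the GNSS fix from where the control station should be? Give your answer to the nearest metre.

Observed coordinate differences: Δφ = +0.00346°, Δλ = +0.00171°.
Converting to metres (1° lat = 111317 m, cos φ = 0.792912): observed ΔN = 385.2 m, observed ΔE = 150.9 m.
Subtracting the expected shift leaves a residual of 385.2 − (369.7) = 15.5 m north and 150.9 − (127.7) = 23.2 m east.
Residual distance = √(15.5² + 23.2²) = 27.9 m.

28 m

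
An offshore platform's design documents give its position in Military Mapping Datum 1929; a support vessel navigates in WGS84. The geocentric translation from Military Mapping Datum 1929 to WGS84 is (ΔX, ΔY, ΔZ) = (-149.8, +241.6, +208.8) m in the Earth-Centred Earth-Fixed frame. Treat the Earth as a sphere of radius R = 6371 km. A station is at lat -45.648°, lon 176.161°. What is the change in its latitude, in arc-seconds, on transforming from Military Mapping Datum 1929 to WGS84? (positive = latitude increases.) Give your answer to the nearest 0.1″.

sin φ = -0.715059, cos φ = 0.699065, sin λ = 0.066953, cos λ = -0.997756.
North component: ΔN = −sin φ cos λ·ΔX − sin φ sin λ·ΔY + cos φ·ΔZ = −(-0.715059)(-0.997756)(-149.8) − (-0.715059)(0.066953)(241.6) + (0.699065)(208.8) = 264.41 m.
1° of latitude spans πR/180 = 111195 m, so Δφ = 264.41 / 111195 × 3600 = 8.560″.

Δφ = 8.6″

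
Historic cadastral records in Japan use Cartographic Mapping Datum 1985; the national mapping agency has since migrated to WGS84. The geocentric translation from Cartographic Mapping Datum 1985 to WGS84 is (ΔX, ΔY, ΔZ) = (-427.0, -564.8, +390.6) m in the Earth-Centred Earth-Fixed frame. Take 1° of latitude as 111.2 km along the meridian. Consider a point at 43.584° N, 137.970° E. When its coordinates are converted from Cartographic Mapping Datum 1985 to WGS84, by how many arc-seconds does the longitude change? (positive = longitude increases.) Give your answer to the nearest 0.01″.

sin φ = 0.689417, cos φ = 0.724364, sin λ = 0.669520, cos λ = -0.742794.
East component: ΔE = −sin λ·ΔX + cos λ·ΔY = −(0.669520)(-427.0) + (-0.742794)(-564.8) = 705.42 m.
1° of latitude spans 111200 m; at latitude φ, 1° of longitude spans that × cos φ = 80549.3 m, so Δλ = 705.42 / 80549.3 × 3600 = 31.527″.

Δλ = 31.53″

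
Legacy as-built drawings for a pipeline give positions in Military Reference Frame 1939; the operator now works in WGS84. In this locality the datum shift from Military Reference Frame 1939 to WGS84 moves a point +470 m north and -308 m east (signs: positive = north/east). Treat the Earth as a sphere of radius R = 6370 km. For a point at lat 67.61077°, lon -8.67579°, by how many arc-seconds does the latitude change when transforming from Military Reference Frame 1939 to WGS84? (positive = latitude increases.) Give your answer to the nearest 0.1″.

Δφ = 15.2″

On a sphere of radius R, 1 rad of latitude = R, so Δφ = ΔN / R = 470.0 / 6370000 = 7.3783e-05 rad = 15.219″.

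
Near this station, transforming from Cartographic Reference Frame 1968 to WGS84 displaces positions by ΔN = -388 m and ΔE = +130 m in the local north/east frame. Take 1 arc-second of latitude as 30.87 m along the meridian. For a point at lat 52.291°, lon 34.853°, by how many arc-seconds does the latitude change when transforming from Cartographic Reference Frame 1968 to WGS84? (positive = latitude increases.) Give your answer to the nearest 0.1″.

Δφ = -12.6″

1″ of latitude = 30.87 m, so Δφ = -388.0 / 30.87 = -12.569″.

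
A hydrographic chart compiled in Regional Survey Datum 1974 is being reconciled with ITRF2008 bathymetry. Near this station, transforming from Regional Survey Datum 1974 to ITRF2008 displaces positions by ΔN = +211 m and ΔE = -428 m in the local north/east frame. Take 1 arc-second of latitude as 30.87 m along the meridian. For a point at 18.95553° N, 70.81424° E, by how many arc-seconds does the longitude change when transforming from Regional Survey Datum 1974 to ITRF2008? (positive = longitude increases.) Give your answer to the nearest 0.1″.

At latitude 18.95553°, cos φ = 0.945771.
1″ of longitude at this latitude = 30.87 × cos φ = 29.1960 m, so Δλ = -428.0 / 29.1960 = -14.660″.

Δλ = -14.7″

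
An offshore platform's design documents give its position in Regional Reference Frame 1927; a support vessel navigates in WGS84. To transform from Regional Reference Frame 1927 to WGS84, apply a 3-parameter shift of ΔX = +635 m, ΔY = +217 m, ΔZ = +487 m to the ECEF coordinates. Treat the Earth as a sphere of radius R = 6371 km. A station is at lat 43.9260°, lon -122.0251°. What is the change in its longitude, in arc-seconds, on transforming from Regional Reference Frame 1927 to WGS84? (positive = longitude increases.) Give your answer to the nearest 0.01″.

sin φ = 0.693729, cos φ = 0.720236, sin λ = -0.847816, cos λ = -0.530291.
East component: ΔE = −sin λ·ΔX + cos λ·ΔY = −(-0.847816)(635) + (-0.530291)(217) = 423.29 m.
1° of latitude spans πR/180 = 111195 m; at latitude φ, 1° of longitude spans that × cos φ = 80086.6 m, so Δλ = 423.29 / 80086.6 × 3600 = 19.027″.

Δλ = 19.03″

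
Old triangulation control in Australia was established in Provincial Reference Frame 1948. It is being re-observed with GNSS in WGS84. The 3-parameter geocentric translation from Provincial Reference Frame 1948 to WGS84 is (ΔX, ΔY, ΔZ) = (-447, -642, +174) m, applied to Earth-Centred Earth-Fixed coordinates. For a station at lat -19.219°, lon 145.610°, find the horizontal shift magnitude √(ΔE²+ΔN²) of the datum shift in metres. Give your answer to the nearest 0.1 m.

At φ = -19.219°, λ = 145.610°: sin φ = -0.329180, cos φ = 0.944267, sin λ = 0.564823, cos λ = -0.825212.
ΔE = −sin λ·ΔX + cos λ·ΔY = −(0.564823)·(-447) + (-0.825212)·(-642) = 782.26 m.
ΔN = −sin φ cos λ·ΔX − sin φ sin λ·ΔY + cos φ·ΔZ = −(-0.329180)(-0.825212)(-447) − (-0.329180)(0.564823)(-642) + (0.944267)(174) = 166.36 m.
Horizontal magnitude = √(ΔE² + ΔN²) = √(782.26² + 166.36²) = 799.76 m.

799.8 m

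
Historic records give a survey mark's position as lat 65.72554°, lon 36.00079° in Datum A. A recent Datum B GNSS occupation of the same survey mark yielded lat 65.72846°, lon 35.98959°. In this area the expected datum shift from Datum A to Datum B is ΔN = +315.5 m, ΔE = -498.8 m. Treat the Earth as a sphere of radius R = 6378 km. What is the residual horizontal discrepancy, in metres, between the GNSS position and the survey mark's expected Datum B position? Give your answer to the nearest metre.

Observed coordinate differences: Δφ = +0.00292°, Δλ = -0.01120°.
Converting to metres (1° lat = 111317 m, cos φ = 0.411108): observed ΔN = 325.0 m, observed ΔE = -512.5 m.
Subtracting the expected shift leaves a residual of 325.0 − (315.5) = 9.5 m north and -512.5 − (-498.8) = -13.7 m east.
Residual distance = √(9.5² + (-13.7)²) = 16.7 m.

17 m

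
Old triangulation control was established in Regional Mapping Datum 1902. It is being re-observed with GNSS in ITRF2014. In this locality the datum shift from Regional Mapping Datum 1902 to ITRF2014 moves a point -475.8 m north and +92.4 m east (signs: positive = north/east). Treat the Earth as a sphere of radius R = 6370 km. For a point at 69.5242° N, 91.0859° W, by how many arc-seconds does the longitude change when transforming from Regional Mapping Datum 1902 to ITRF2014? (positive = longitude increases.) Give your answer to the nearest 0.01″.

Δλ = 8.55″

At latitude 69.5242°, cos φ = 0.349812.
One radian of longitude at latitude φ spans R cos φ, so Δλ = ΔE / (R cos φ) = 92.4 / (6370000 × 0.349812) = 4.1467e-05 rad = 8.553″.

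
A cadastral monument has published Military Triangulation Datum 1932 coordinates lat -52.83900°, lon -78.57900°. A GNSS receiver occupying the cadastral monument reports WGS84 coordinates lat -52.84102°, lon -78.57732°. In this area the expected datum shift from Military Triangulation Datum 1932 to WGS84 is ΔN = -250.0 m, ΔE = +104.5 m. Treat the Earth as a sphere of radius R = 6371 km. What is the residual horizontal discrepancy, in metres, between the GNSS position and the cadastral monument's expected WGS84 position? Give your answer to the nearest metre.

Observed coordinate differences: Δφ = -0.00202°, Δλ = +0.00168°.
Converting to metres (1° lat = 111195 m, cos φ = 0.604057): observed ΔN = -224.6 m, observed ΔE = 112.8 m.
Subtracting the expected shift leaves a residual of -224.6 − (-250.0) = 25.4 m north and 112.8 − (104.5) = 8.3 m east.
Residual distance = √(25.4² + 8.3²) = 26.7 m.

27 m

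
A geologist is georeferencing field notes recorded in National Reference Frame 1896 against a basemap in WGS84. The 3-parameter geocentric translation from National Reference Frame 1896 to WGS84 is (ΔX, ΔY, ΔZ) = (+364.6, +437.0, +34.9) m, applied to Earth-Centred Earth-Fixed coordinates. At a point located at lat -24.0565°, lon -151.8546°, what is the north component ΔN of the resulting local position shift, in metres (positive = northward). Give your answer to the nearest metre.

At φ = -24.0565°, λ = -151.8546°: sin φ = -0.407637, cos φ = 0.913144, sin λ = -0.471711, cos λ = -0.881753.
ΔN = −sin φ cos λ·ΔX − sin φ sin λ·ΔY + cos φ·ΔZ = −(-0.407637)(-0.881753)(364.6) − (-0.407637)(-0.471711)(437.0) + (0.913144)(34.9) = -183.21 m.

ΔN = -183 m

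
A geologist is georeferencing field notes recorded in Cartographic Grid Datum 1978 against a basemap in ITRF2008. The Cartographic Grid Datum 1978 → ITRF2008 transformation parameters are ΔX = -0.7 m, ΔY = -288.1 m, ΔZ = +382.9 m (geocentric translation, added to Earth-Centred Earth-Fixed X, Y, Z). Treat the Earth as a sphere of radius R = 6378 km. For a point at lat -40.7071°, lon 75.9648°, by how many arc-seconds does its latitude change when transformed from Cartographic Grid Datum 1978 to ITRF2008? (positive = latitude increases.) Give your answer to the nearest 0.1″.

Δφ = 3.5″

sin φ = -0.652192, cos φ = 0.758054, sin λ = 0.970147, cos λ = 0.242518.
North component: ΔN = −sin φ cos λ·ΔX − sin φ sin λ·ΔY + cos φ·ΔZ = −(-0.652192)(0.242518)(-0.7) − (-0.652192)(0.970147)(-288.1) + (0.758054)(382.9) = 107.86 m.
1° of latitude spans πR/180 = 111317 m, so Δφ = 107.86 / 111317 × 3600 = 3.488″.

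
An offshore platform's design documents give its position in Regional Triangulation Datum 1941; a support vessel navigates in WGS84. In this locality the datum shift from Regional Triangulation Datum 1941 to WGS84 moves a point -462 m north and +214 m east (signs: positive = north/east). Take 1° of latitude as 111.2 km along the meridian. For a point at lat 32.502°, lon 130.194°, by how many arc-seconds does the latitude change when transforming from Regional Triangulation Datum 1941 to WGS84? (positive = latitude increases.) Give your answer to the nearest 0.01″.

Δφ = -14.96″

1° of latitude = 111.2 km, so Δφ = -462.0 / 111200 = -0.0041547° = -14.957″.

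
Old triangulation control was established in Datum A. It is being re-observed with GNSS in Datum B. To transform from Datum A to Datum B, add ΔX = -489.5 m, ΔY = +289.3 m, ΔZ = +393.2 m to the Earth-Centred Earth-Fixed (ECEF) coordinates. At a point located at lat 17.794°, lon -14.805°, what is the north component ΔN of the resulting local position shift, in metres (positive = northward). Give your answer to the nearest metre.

At φ = 17.794°, λ = -14.805°: sin φ = 0.305596, cos φ = 0.952161, sin λ = -0.255530, cos λ = 0.966801.
ΔN = −sin φ cos λ·ΔX − sin φ sin λ·ΔY + cos φ·ΔZ = −(0.305596)(0.966801)(-489.5) − (0.305596)(-0.255530)(289.3) + (0.952161)(393.2) = 541.60 m.

ΔN = 542 m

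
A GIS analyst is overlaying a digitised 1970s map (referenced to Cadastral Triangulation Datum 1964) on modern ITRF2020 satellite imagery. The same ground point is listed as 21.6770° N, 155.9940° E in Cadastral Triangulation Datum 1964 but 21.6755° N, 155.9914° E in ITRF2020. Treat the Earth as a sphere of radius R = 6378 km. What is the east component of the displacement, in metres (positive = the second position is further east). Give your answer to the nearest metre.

Δφ = 21.6755° − 21.6770° = -0.0015°; Δλ = 155.9914° − 155.9940° = -0.0026°.
1° along a meridian = πR/180 = 111317 m.
ΔN = Δφ × 111317 = -167.0 m; ΔE = Δλ × 111317 × cos(21.6770°) = -0.0026 × 111317 × 0.929281 = -269.0 m.

ΔE = -269 m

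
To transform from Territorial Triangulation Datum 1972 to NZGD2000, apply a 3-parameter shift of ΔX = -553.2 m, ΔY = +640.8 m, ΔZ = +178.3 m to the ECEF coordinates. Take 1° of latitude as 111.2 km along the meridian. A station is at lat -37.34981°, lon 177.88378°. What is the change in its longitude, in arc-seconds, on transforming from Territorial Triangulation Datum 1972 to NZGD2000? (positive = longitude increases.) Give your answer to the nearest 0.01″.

sin φ = -0.606680, cos φ = 0.794946, sin λ = 0.036927, cos λ = -0.999318.
East component: ΔE = −sin λ·ΔX + cos λ·ΔY = −(0.036927)(-553.2) + (-0.999318)(640.8) = -619.94 m.
1° of latitude spans 111200 m; at latitude φ, 1° of longitude spans that × cos φ = 88398.0 m, so Δλ = -619.94 / 88398.0 × 3600 = -25.247″.

Δλ = -25.25″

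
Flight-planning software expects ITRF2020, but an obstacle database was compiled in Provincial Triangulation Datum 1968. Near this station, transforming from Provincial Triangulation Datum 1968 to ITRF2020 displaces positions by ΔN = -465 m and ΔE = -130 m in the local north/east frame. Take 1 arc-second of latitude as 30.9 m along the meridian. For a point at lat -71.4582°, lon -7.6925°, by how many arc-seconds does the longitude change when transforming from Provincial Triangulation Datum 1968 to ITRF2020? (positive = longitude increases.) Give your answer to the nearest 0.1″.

At latitude -71.4582°, cos φ = 0.317996.
1″ of longitude at this latitude = 30.90 × cos φ = 9.8261 m, so Δλ = -130.0 / 9.8261 = -13.230″.

Δλ = -13.2″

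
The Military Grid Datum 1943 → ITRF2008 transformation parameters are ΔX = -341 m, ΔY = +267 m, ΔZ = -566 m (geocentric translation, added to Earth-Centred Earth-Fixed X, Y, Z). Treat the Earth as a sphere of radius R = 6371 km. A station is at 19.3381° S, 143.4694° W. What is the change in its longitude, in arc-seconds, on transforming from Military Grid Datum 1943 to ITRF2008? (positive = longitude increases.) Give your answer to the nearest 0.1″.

Δλ = -14.3″

sin φ = -0.331142, cos φ = 0.943581, sin λ = -0.595252, cos λ = -0.803539.
East component: ΔE = −sin λ·ΔX + cos λ·ΔY = −(-0.595252)(-341) + (-0.803539)(267) = -417.53 m.
1° of latitude spans πR/180 = 111195 m; at latitude φ, 1° of longitude spans that × cos φ = 104921.4 m, so Δλ = -417.53 / 104921.4 × 3600 = -14.326″.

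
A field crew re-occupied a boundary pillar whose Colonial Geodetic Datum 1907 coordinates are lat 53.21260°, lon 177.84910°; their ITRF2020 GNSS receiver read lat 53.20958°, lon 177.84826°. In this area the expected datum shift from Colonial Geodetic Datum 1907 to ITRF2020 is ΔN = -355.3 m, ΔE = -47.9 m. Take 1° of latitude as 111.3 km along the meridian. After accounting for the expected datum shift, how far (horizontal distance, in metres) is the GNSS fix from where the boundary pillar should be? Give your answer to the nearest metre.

21 m

Observed coordinate differences: Δφ = -0.00302°, Δλ = -0.00084°.
Converting to metres (1° lat = 111300 m, cos φ = 0.598847): observed ΔN = -336.1 m, observed ΔE = -56.0 m.
Subtracting the expected shift leaves a residual of -336.1 − (-355.3) = 19.2 m north and -56.0 − (-47.9) = -8.1 m east.
Residual distance = √(19.2² + (-8.1)²) = 20.8 m.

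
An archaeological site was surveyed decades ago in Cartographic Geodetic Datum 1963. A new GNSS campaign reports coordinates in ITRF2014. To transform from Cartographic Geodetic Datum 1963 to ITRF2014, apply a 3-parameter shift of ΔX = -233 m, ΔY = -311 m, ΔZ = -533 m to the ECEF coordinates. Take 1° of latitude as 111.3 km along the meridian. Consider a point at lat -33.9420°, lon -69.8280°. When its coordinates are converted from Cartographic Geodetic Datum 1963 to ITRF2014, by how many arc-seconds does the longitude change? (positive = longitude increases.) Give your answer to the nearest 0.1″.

Δλ = -12.7″

sin φ = -0.558353, cos φ = 0.829603, sin λ = -0.938662, cos λ = 0.344840.
East component: ΔE = −sin λ·ΔX + cos λ·ΔY = −(-0.938662)(-233) + (0.344840)(-311) = -325.95 m.
1° of latitude spans 111300 m; at latitude φ, 1° of longitude spans that × cos φ = 92334.8 m, so Δλ = -325.95 / 92334.8 × 3600 = -12.708″.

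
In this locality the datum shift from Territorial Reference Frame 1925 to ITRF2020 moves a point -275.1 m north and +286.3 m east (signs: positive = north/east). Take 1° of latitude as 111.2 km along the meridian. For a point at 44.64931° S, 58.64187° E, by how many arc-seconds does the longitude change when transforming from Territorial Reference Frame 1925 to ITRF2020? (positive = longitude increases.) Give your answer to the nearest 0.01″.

Δλ = 13.03″

At latitude -44.64931°, cos φ = 0.711421.
1° of longitude at this latitude = 111.2 × cos φ = 79.11 km, so Δλ = 286.3 / 79110.1 = 0.0036190° = 13.028″.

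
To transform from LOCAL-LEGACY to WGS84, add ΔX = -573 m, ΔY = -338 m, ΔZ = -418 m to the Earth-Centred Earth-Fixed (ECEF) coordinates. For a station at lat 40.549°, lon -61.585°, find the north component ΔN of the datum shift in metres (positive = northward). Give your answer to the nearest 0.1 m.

The local north axis is (−sin φ cos λ, −sin φ sin λ, cos φ), giving ΔN = 177.259 − 193.261 − 317.617 = -333.62 m.

ΔN = -333.6 m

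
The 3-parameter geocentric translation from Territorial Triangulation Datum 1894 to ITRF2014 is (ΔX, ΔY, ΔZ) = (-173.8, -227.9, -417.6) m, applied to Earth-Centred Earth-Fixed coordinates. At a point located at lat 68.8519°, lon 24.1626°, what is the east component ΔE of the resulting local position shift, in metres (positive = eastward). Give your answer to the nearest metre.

At φ = 68.8519°, λ = 24.1626°: sin φ = 0.932651, cos φ = 0.360780, sin λ = 0.409328, cos λ = 0.912388.
ΔE = −sin λ·ΔX + cos λ·ΔY = −(0.409328)·(-173.8) + (0.912388)·(-227.9) = -136.79 m.

ΔE = -137 m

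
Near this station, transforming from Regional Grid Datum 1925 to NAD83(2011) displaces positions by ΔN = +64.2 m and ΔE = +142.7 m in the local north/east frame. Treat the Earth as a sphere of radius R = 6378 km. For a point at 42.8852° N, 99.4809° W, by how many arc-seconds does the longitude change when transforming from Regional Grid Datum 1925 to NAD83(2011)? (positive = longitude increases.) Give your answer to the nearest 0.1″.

Δλ = 6.3″

At latitude 42.8852°, cos φ = 0.732719.
One radian of longitude at latitude φ spans R cos φ, so Δλ = ΔE / (R cos φ) = 142.7 / (6378000 × 0.732719) = 3.0535e-05 rad = 6.298″.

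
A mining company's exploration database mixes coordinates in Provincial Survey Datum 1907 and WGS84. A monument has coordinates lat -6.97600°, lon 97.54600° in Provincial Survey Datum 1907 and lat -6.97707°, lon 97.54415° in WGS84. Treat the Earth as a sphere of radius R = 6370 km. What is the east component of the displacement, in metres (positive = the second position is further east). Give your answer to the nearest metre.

ΔE = -204 m

Δφ = -6.97707° − -6.97600° = -0.00107°; Δλ = 97.54415° − 97.54600° = -0.00185°.
1° along a meridian = πR/180 = 111177 m.
ΔN = Δφ × 111177 = -119.0 m; ΔE = Δλ × 111177 × cos(-6.97600°) = -0.00185 × 111177 × 0.992597 = -204.2 m.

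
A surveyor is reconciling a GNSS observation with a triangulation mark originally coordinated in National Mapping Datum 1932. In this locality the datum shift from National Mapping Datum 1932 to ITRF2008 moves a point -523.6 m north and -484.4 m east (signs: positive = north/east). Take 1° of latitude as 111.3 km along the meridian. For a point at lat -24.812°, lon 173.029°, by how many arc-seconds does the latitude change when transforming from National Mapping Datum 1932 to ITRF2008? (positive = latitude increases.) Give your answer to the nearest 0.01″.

Δφ = -16.94″

1° of latitude = 111.3 km, so Δφ = -523.6 / 111300 = -0.0047044° = -16.936″.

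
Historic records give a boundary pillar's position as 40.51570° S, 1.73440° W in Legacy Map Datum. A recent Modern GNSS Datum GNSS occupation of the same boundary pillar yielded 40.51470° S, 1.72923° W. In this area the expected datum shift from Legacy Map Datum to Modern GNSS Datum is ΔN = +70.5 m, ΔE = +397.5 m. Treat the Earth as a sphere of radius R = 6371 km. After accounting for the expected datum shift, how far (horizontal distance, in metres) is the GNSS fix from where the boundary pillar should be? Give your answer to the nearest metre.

Observed coordinate differences: Δφ = +0.00100°, Δλ = +0.00517°.
Converting to metres (1° lat = 111195 m, cos φ = 0.760228): observed ΔN = 111.2 m, observed ΔE = 437.0 m.
Subtracting the expected shift leaves a residual of 111.2 − (70.5) = 40.7 m north and 437.0 − (397.5) = 39.5 m east.
Residual distance = √(40.7² + 39.5²) = 56.7 m.

57 m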